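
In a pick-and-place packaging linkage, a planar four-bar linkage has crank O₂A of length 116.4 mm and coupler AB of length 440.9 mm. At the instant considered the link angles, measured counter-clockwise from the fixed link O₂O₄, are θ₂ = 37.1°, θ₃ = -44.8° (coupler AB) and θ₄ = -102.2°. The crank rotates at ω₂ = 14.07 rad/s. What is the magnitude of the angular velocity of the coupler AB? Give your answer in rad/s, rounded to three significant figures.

ω₂ = 14.07 rad/s
Differentiating the loop-closure r₂e^{iθ₂}+r₃e^{iθ₃}=r₁+r₄e^{iθ₄} gives r₂ω₂e^{iθ₂}+r₃ω₃e^{iθ₃}=r₄ω₄e^{iθ₄}.
Eliminating the other unknown: ω₃ = r₂ω₂ sin(θ₄−θ₂) / [r₃ sin(θ₃−θ₄)].
Numerator sine = -0.65210; denominator sine = +0.84245.
Result = 0.1164·14.07·(-0.65210) / (0.4409·(+0.84245)) = -2.8752 rad/s; magnitude 2.8752 rad/s.

2.88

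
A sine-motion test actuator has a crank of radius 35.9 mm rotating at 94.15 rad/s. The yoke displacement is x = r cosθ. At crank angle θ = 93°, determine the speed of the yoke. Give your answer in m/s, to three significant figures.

3.38

ω = 94.15 rad/s
x = r cosθ ⇒ ẋ = −rω sinθ.
|v| = rω|sinθ| = 0.0359·94.15·|sin 93°| = 3.3754 m/s.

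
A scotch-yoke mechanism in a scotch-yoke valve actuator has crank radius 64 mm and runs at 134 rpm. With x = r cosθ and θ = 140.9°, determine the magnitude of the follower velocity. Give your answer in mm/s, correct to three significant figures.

566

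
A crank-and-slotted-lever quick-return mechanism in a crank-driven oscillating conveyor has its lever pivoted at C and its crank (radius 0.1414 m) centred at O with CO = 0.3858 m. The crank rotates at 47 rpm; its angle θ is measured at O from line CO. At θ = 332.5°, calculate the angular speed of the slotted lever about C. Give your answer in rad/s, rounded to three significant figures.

ω = 4.922 rad/s (from 47 rpm).
Crank pin A relative to C: A = (d + r cosθ, r sinθ); lever angle φ = atan2(r sinθ, d + r cosθ).
Differentiating tanφ: φ̇ = rω(d cosθ + r)/(d² + r² + 2dr cosθ).
d² + r² + 2dr cosθ = |CA|² = 0.265612 m²;  d cosθ + r = +0.48361 m.
|ω_lever| = |0.1414·4.922·+0.48361| / 0.265612 = 1.2671 rad/s.

1.27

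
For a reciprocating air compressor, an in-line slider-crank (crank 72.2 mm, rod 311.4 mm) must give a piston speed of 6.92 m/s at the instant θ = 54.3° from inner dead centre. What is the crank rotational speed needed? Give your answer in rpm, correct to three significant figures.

991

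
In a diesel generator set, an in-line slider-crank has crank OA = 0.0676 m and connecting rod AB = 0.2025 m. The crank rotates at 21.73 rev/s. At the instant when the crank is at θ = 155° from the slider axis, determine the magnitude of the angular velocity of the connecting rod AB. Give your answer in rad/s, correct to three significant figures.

41.7

ω = 136.5 rad/s (converted from 21.73 rev/s).
The rod makes angle φ with the slider axis where L sinφ = r sinθ; differentiating, L cosφ·φ̇ = r ω cosθ.
L cosφ = √(L² − r² sin²θ) = 0.20047 m.
|ω_rod| = r ω |cosθ| / √(L² − r² sin²θ) = 0.0676·136.5·0.90631/0.20047 = 41.726 rad/s.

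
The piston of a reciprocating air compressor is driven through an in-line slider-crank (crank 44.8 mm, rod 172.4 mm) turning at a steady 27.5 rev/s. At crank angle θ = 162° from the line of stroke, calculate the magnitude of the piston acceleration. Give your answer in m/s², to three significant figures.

ω = 2π·27.5 = 172.8 rad/s
x(θ) = r cosθ + √(L² − r² sin²θ); with ω constant, a = ω²·d²x/dθ².
d²x/dθ² = −r cosθ − r²(cos2θ)/√u − r⁴ sin²2θ/(4u^{3/2}),  u = L² − r² sin²θ = 0.0295301 m².
Substituting r = 0.0448 m, L = 0.1724 m, θ = 162°: d²x/dθ² = +0.03309 m.
a = ω²·d²x/dθ² = (172.8)²·(+0.03309) = +987.92 m/s²;  |a| = 987.92 m/s².

988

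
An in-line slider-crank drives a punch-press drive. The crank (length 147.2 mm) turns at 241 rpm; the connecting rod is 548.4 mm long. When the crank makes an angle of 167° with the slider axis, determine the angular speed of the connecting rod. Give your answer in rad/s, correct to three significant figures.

6.61

ω = 25.24 rad/s (converted from 241 rpm).
The rod makes angle φ with the slider axis where L sinφ = r sinθ; differentiating, L cosφ·φ̇ = r ω cosθ.
L cosφ = √(L² − r² sin²θ) = 0.5474 m.
|ω_rod| = r ω |cosθ| / √(L² − r² sin²θ) = 0.1472·25.24·0.97437/0.5474 = 6.6126 rad/s.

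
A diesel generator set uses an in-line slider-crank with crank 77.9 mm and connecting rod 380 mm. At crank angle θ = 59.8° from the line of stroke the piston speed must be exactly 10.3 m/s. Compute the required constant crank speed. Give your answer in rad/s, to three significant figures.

138

For an in-line slider-crank, |v_piston| = rω|sinθ|·[1 + r cosθ/√(L² − r² sin²θ)].
With r = 0.0779 m, L = 0.38 m, θ = 59.8°: the bracketed kinematic factor |dx/dθ| = 0.074381 m.
ω = v/|dx/dθ| = 10.3/0.074381 = 138.48 rad/s.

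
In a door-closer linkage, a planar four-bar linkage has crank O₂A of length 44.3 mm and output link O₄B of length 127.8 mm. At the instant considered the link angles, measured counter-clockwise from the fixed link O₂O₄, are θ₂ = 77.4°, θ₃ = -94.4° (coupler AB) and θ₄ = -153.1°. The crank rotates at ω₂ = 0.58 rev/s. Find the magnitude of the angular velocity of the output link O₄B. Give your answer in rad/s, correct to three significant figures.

ω₂ = 3.644 rad/s (from 0.58 rev/s).
Differentiating the loop-closure r₂e^{iθ₂}+r₃e^{iθ₃}=r₁+r₄e^{iθ₄} gives r₂ω₂e^{iθ₂}+r₃ω₃e^{iθ₃}=r₄ω₄e^{iθ₄}.
Eliminating the other unknown: ω₄ = r₂ω₂ sin(θ₂−θ₃) / [r₄ sin(θ₄−θ₃)].
Numerator sine = +0.14263; denominator sine = -0.85446.
Result = 0.0443·3.644·(+0.14263) / (0.1278·(-0.85446)) = -0.21086 rad/s; magnitude 0.21086 rad/s.

0.211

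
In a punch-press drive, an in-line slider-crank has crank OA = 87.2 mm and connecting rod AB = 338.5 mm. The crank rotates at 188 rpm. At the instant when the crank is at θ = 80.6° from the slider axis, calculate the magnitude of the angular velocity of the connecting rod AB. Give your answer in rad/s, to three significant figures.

ω = 19.69 rad/s (converted from 188 rpm).
The rod makes angle φ with the slider axis where L sinφ = r sinθ; differentiating, L cosφ·φ̇ = r ω cosθ.
L cosφ = √(L² − r² sin²θ) = 0.32739 m.
|ω_rod| = r ω |cosθ| / √(L² − r² sin²θ) = 0.0872·19.69·0.16333/0.32739 = 0.85644 rad/s.

0.856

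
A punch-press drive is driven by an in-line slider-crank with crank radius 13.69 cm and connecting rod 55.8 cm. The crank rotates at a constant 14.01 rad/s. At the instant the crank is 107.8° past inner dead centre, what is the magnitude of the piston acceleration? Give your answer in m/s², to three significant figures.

13.7

ω = 14.01 rad/s
x(θ) = r cosθ + √(L² − r² sin²θ); with ω constant, a = ω²·d²x/dθ².
d²x/dθ² = −r cosθ − r²(cos2θ)/√u − r⁴ sin²2θ/(4u^{3/2}),  u = L² − r² sin²θ = 0.294374 m².
Substituting r = 0.1369 m, L = 0.558 m, θ = 107.8°: d²x/dθ² = +0.06975 m.
a = ω²·d²x/dθ² = (14.01)²·(+0.06975) = +13.691 m/s²;  |a| = 13.691 m/s².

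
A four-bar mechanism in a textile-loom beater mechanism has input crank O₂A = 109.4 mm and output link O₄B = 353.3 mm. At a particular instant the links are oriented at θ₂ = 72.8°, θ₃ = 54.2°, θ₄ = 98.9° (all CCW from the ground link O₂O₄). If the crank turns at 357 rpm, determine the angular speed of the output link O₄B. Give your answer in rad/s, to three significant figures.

ω₂ = 37.38 rad/s (from 357 rpm).
Differentiating the loop-closure r₂e^{iθ₂}+r₃e^{iθ₃}=r₁+r₄e^{iθ₄} gives r₂ω₂e^{iθ₂}+r₃ω₃e^{iθ₃}=r₄ω₄e^{iθ₄}.
Eliminating the other unknown: ω₄ = r₂ω₂ sin(θ₂−θ₃) / [r₄ sin(θ₄−θ₃)].
Numerator sine = +0.31896; denominator sine = +0.70339.
Result = 0.1094·37.38·(+0.31896) / (0.3533·(+0.70339)) = +5.2494 rad/s; magnitude 5.2494 rad/s.

5.25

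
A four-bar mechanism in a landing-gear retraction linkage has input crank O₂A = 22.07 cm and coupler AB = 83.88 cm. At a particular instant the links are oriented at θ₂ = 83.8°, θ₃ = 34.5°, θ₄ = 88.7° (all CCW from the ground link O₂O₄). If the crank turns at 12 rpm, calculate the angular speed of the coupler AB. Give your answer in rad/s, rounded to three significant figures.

0.0348

ω₂ = 1.257 rad/s (from 12 rpm).
Differentiating the loop-closure r₂e^{iθ₂}+r₃e^{iθ₃}=r₁+r₄e^{iθ₄} gives r₂ω₂e^{iθ₂}+r₃ω₃e^{iθ₃}=r₄ω₄e^{iθ₄}.
Eliminating the other unknown: ω₃ = r₂ω₂ sin(θ₄−θ₂) / [r₃ sin(θ₃−θ₄)].
Numerator sine = +0.08542; denominator sine = -0.81106.
Result = 0.2207·1.257·(+0.08542) / (0.8388·(-0.81106)) = -0.034821 rad/s; magnitude 0.034821 rad/s.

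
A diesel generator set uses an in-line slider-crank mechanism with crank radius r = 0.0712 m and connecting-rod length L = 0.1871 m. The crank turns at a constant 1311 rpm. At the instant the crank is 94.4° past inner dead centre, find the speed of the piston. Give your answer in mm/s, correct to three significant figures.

9440

ω = 2π·1311/60 = 137.3 rad/s
For an in-line slider-crank, x = r cosθ + √(L² − r² sin²θ), so v = −rω sinθ·[1 + r cosθ/√(L² − r² sin²θ)].
With r = 0.0712 m, L = 0.1871 m, θ = 94.4°: √(L² − r² sin²θ) = 0.17311 m.
v = −0.0712·137.3·0.99705·[1 + 0.0712·-0.07672/0.17311] = -9.4385 m/s.
|v| = 9.4385 m/s = 9438.5 mm/s.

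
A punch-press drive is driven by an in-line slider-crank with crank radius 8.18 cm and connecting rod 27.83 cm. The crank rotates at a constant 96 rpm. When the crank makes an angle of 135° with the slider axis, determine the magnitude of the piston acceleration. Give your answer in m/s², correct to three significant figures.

ω = 2π·96/60 = 10.05 rad/s
x(θ) = r cosθ + √(L² − r² sin²θ); with ω constant, a = ω²·d²x/dθ².
d²x/dθ² = −r cosθ − r²(cos2θ)/√u − r⁴ sin²2θ/(4u^{3/2}),  u = L² − r² sin²θ = 0.0741053 m².
Substituting r = 0.0818 m, L = 0.2783 m, θ = 135°: d²x/dθ² = +0.057286 m.
a = ω²·d²x/dθ² = (10.05)²·(+0.057286) = +5.7896 m/s²;  |a| = 5.7896 m/s².

5.79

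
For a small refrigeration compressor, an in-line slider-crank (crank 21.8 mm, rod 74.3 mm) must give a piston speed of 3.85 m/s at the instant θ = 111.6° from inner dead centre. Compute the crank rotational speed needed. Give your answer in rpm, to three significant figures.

2040

For an in-line slider-crank, |v_piston| = rω|sinθ|·[1 + r cosθ/√(L² − r² sin²θ)].
With r = 0.0218 m, L = 0.0743 m, θ = 111.6°: the bracketed kinematic factor |dx/dθ| = 0.017994 m.
ω = v/|dx/dθ| = 3.85/0.017994 = 213.97 rad/s.
N = 60ω/(2π) = 2043.2 rpm.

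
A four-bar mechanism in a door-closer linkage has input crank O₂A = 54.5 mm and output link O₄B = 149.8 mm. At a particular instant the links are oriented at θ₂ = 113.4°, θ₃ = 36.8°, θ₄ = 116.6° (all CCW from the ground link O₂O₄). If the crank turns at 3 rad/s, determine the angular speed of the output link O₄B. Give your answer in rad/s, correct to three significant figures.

1.08

ω₂ = 3 rad/s
Differentiating the loop-closure r₂e^{iθ₂}+r₃e^{iθ₃}=r₁+r₄e^{iθ₄} gives r₂ω₂e^{iθ₂}+r₃ω₃e^{iθ₃}=r₄ω₄e^{iθ₄}.
Eliminating the other unknown: ω₄ = r₂ω₂ sin(θ₂−θ₃) / [r₄ sin(θ₄−θ₃)].
Numerator sine = +0.97278; denominator sine = +0.98420.
Result = 0.0545·3·(+0.97278) / (0.1498·(+0.98420)) = +1.0788 rad/s; magnitude 1.0788 rad/s.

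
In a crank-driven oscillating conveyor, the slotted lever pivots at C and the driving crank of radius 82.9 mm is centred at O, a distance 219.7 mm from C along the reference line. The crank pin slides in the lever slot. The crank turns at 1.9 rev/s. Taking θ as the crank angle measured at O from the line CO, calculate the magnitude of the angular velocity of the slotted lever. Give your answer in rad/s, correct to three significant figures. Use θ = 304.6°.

2.71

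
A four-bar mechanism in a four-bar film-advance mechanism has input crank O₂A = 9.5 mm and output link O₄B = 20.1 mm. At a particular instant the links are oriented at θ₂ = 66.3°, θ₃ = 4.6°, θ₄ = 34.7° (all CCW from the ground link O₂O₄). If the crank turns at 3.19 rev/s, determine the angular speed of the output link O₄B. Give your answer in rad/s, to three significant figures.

16.6

ω₂ = 20.04 rad/s (from 3.19 rev/s).
Differentiating the loop-closure r₂e^{iθ₂}+r₃e^{iθ₃}=r₁+r₄e^{iθ₄} gives r₂ω₂e^{iθ₂}+r₃ω₃e^{iθ₃}=r₄ω₄e^{iθ₄}.
Eliminating the other unknown: ω₄ = r₂ω₂ sin(θ₂−θ₃) / [r₄ sin(θ₄−θ₃)].
Numerator sine = +0.88048; denominator sine = +0.50151.
Result = 0.0095·20.04·(+0.88048) / (0.0201·(+0.50151)) = +16.632 rad/s; magnitude 16.632 rad/s.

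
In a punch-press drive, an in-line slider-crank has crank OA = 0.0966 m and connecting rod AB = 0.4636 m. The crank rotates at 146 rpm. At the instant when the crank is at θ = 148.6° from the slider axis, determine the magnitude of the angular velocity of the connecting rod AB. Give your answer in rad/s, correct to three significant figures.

2.74

ω = 15.29 rad/s (converted from 146 rpm).
The rod makes angle φ with the slider axis where L sinφ = r sinθ; differentiating, L cosφ·φ̇ = r ω cosθ.
L cosφ = √(L² − r² sin²θ) = 0.46086 m.
|ω_rod| = r ω |cosθ| / √(L² − r² sin²θ) = 0.0966·15.29·0.85355/0.46086 = 2.7354 rad/s.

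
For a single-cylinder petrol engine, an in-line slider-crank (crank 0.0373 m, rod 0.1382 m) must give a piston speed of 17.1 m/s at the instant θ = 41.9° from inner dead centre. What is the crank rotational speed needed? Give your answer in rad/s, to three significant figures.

570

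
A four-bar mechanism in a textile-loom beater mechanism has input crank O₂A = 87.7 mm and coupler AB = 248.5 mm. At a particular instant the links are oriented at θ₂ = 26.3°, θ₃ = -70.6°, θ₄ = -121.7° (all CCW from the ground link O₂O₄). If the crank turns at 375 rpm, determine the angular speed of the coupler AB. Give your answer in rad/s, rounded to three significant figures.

ω₂ = 39.27 rad/s (from 375 rpm).
Differentiating the loop-closure r₂e^{iθ₂}+r₃e^{iθ₃}=r₁+r₄e^{iθ₄} gives r₂ω₂e^{iθ₂}+r₃ω₃e^{iθ₃}=r₄ω₄e^{iθ₄}.
Eliminating the other unknown: ω₃ = r₂ω₂ sin(θ₄−θ₂) / [r₃ sin(θ₃−θ₄)].
Numerator sine = -0.52992; denominator sine = +0.77824.
Result = 0.0877·39.27·(-0.52992) / (0.2485·(+0.77824)) = -9.4369 rad/s; magnitude 9.4369 rad/s.

9.44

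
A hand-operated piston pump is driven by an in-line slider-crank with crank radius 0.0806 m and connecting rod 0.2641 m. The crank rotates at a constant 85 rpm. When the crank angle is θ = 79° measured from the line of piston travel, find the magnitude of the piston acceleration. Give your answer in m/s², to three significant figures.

0.668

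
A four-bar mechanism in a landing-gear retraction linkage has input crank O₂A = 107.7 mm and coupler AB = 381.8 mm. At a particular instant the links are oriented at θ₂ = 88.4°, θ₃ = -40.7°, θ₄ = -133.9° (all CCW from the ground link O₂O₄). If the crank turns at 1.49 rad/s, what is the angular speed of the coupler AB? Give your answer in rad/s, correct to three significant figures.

ω₂ = 1.49 rad/s
Differentiating the loop-closure r₂e^{iθ₂}+r₃e^{iθ₃}=r₁+r₄e^{iθ₄} gives r₂ω₂e^{iθ₂}+r₃ω₃e^{iθ₃}=r₄ω₄e^{iθ₄}.
Eliminating the other unknown: ω₃ = r₂ω₂ sin(θ₄−θ₂) / [r₃ sin(θ₃−θ₄)].
Numerator sine = +0.67301; denominator sine = +0.99844.
Result = 0.1077·1.49·(+0.67301) / (0.3818·(+0.99844)) = +0.28331 rad/s; magnitude 0.28331 rad/s.

0.283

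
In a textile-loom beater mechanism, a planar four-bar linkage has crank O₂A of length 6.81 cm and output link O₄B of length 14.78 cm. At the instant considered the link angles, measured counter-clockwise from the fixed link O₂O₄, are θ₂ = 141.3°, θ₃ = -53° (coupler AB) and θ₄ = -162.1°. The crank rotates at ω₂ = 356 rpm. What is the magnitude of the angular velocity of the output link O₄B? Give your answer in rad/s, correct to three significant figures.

ω₂ = 37.28 rad/s (from 356 rpm).
Differentiating the loop-closure r₂e^{iθ₂}+r₃e^{iθ₃}=r₁+r₄e^{iθ₄} gives r₂ω₂e^{iθ₂}+r₃ω₃e^{iθ₃}=r₄ω₄e^{iθ₄}.
Eliminating the other unknown: ω₄ = r₂ω₂ sin(θ₂−θ₃) / [r₄ sin(θ₄−θ₃)].
Numerator sine = -0.24700; denominator sine = -0.94495.
Result = 0.0681·37.28·(-0.24700) / (0.1478·(-0.94495)) = +4.4899 rad/s; magnitude 4.4899 rad/s.

4.49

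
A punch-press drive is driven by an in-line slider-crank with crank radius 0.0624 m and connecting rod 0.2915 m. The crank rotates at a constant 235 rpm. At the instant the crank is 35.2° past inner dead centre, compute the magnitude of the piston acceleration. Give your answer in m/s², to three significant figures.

ω = 2π·235/60 = 24.61 rad/s
x(θ) = r cosθ + √(L² − r² sin²θ); with ω constant, a = ω²·d²x/dθ².
d²x/dθ² = −r cosθ − r²(cos2θ)/√u − r⁴ sin²2θ/(4u^{3/2}),  u = L² − r² sin²θ = 0.0836785 m².
Substituting r = 0.0624 m, L = 0.2915 m, θ = 35.2°: d²x/dθ² = -0.055644 m.
a = ω²·d²x/dθ² = (24.61)²·(-0.055644) = -33.699 m/s²;  |a| = 33.699 m/s².

33.7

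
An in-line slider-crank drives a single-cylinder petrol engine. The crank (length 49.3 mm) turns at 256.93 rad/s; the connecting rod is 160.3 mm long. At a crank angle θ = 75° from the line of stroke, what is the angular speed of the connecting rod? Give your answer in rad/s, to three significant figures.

ω = 256.9 rad/s
The rod makes angle φ with the slider axis where L sinφ = r sinθ; differentiating, L cosφ·φ̇ = r ω cosθ.
L cosφ = √(L² − r² sin²θ) = 0.15306 m.
|ω_rod| = r ω |cosθ| / √(L² − r² sin²θ) = 0.0493·256.9·0.25882/0.15306 = 21.418 rad/s.

21.4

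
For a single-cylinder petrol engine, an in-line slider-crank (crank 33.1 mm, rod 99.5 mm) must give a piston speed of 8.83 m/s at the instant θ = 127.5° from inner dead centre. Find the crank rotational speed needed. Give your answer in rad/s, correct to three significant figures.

426

For an in-line slider-crank, |v_piston| = rω|sinθ|·[1 + r cosθ/√(L² − r² sin²θ)].
With r = 0.0331 m, L = 0.0995 m, θ = 127.5°: the bracketed kinematic factor |dx/dθ| = 0.020747 m.
ω = v/|dx/dθ| = 8.83/0.020747 = 425.61 rad/s.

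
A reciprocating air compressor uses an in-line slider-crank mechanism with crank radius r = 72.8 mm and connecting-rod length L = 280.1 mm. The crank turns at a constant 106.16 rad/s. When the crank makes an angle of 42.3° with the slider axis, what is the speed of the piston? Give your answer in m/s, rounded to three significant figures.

6.22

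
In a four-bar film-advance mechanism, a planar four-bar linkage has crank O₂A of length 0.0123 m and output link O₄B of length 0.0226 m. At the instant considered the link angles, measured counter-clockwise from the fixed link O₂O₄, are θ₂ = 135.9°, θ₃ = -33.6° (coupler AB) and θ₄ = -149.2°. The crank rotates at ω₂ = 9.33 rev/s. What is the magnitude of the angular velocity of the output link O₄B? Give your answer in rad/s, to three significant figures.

ω₂ = 58.62 rad/s (from 9.33 rev/s).
Differentiating the loop-closure r₂e^{iθ₂}+r₃e^{iθ₃}=r₁+r₄e^{iθ₄} gives r₂ω₂e^{iθ₂}+r₃ω₃e^{iθ₃}=r₄ω₄e^{iθ₄}.
Eliminating the other unknown: ω₄ = r₂ω₂ sin(θ₂−θ₃) / [r₄ sin(θ₄−θ₃)].
Numerator sine = +0.18224; denominator sine = -0.90183.
Result = 0.0123·58.62·(+0.18224) / (0.0226·(-0.90183)) = -6.4471 rad/s; magnitude 6.4471 rad/s.

6.45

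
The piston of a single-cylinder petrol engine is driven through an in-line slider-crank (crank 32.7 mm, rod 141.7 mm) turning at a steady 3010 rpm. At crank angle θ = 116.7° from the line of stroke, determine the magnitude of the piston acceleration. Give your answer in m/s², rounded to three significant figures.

ω = 2π·3010/60 = 315.2 rad/s
x(θ) = r cosθ + √(L² − r² sin²θ); with ω constant, a = ω²·d²x/dθ².
d²x/dθ² = −r cosθ − r²(cos2θ)/√u − r⁴ sin²2θ/(4u^{3/2}),  u = L² − r² sin²θ = 0.0192255 m².
Substituting r = 0.0327 m, L = 0.1417 m, θ = 116.7°: d²x/dθ² = +0.019222 m.
a = ω²·d²x/dθ² = (315.2)²·(+0.019222) = +1909.8 m/s²;  |a| = 1909.8 m/s².

1910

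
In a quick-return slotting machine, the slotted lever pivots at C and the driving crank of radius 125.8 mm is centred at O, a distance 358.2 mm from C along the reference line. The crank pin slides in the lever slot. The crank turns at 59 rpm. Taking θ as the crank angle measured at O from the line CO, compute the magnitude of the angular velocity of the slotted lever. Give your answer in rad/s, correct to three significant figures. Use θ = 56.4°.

1.30

ω = 6.178 rad/s (from 59 rpm).
Crank pin A relative to C: A = (d + r cosθ, r sinθ); lever angle φ = atan2(r sinθ, d + r cosθ).
Differentiating tanφ: φ̇ = rω(d cosθ + r)/(d² + r² + 2dr cosθ).
d² + r² + 2dr cosθ = |CA|² = 0.194006 m²;  d cosθ + r = +0.32402 m.
|ω_lever| = |0.1258·6.178·+0.32402| / 0.194006 = 1.2981 rad/s.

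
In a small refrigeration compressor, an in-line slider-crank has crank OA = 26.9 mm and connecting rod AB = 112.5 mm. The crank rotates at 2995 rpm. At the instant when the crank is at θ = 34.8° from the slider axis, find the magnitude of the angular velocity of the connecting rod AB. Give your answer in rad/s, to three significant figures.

ω = 313.6 rad/s (converted from 2995 rpm).
The rod makes angle φ with the slider axis where L sinφ = r sinθ; differentiating, L cosφ·φ̇ = r ω cosθ.
L cosφ = √(L² − r² sin²θ) = 0.11145 m.
|ω_rod| = r ω |cosθ| / √(L² − r² sin²θ) = 0.0269·313.6·0.82115/0.11145 = 62.163 rad/s.

62.2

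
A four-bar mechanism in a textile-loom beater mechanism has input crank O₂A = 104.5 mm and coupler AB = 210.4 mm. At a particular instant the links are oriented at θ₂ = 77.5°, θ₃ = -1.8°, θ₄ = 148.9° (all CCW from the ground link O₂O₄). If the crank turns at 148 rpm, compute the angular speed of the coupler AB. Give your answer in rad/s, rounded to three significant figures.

14.9

ω₂ = 15.5 rad/s (from 148 rpm).
Differentiating the loop-closure r₂e^{iθ₂}+r₃e^{iθ₃}=r₁+r₄e^{iθ₄} gives r₂ω₂e^{iθ₂}+r₃ω₃e^{iθ₃}=r₄ω₄e^{iθ₄}.
Eliminating the other unknown: ω₃ = r₂ω₂ sin(θ₄−θ₂) / [r₃ sin(θ₃−θ₄)].
Numerator sine = +0.94777; denominator sine = -0.48938.
Result = 0.1045·15.5·(+0.94777) / (0.2104·(-0.48938)) = -14.908 rad/s; magnitude 14.908 rad/s.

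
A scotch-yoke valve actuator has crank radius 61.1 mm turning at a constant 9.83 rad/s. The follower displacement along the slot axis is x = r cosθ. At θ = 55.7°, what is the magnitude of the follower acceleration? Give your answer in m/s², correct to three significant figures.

ω = 9.83 rad/s
x = r cosθ ⇒ ẍ = −rω² cosθ (ω constant).
|a| = rω²|cosθ| = 0.0611·(9.83)²·|cos 55.7°| = 3.3271 m/s².

3.33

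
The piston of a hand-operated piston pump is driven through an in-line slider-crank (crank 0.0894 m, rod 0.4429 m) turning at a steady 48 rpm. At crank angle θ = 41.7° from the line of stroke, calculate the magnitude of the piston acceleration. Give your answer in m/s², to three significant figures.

1.74

ω = 2π·48/60 = 5.027 rad/s
x(θ) = r cosθ + √(L² − r² sin²θ); with ω constant, a = ω²·d²x/dθ².
d²x/dθ² = −r cosθ − r²(cos2θ)/√u − r⁴ sin²2θ/(4u^{3/2}),  u = L² − r² sin²θ = 0.192624 m².
Substituting r = 0.0894 m, L = 0.4429 m, θ = 41.7°: d²x/dθ² = -0.069029 m.
a = ω²·d²x/dθ² = (5.027)²·(-0.069029) = -1.7441 m/s²;  |a| = 1.7441 m/s².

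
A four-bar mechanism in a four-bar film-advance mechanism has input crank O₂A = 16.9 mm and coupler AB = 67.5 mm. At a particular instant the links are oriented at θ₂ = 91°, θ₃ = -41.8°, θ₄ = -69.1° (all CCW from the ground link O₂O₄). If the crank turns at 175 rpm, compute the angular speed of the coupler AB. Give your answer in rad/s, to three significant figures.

3.41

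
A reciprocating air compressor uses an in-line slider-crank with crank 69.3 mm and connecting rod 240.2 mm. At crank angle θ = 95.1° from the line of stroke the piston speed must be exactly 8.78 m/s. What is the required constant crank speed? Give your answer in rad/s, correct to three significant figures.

131

For an in-line slider-crank, |v_piston| = rω|sinθ|·[1 + r cosθ/√(L² − r² sin²θ)].
With r = 0.0693 m, L = 0.2402 m, θ = 95.1°: the bracketed kinematic factor |dx/dθ| = 0.067177 m.
ω = v/|dx/dθ| = 8.78/0.067177 = 130.7 rad/s.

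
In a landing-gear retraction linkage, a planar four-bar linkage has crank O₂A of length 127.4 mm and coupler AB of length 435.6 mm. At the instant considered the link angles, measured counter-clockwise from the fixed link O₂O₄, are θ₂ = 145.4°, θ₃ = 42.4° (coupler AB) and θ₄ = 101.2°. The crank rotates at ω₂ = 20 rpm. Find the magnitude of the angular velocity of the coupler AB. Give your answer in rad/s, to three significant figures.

0.499

ω₂ = 2.094 rad/s (from 20 rpm).
Differentiating the loop-closure r₂e^{iθ₂}+r₃e^{iθ₃}=r₁+r₄e^{iθ₄} gives r₂ω₂e^{iθ₂}+r₃ω₃e^{iθ₃}=r₄ω₄e^{iθ₄}.
Eliminating the other unknown: ω₃ = r₂ω₂ sin(θ₄−θ₂) / [r₃ sin(θ₃−θ₄)].
Numerator sine = -0.69717; denominator sine = -0.85536.
Result = 0.1274·2.094·(-0.69717) / (0.4356·(-0.85536)) = +0.49926 rad/s; magnitude 0.49926 rad/s.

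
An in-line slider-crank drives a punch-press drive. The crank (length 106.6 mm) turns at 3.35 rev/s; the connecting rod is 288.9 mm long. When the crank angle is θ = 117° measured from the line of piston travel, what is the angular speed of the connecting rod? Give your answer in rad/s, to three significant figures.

3.73

ω = 21.05 rad/s (converted from 3.35 rev/s).
The rod makes angle φ with the slider axis where L sinφ = r sinθ; differentiating, L cosφ·φ̇ = r ω cosθ.
L cosφ = √(L² − r² sin²θ) = 0.27284 m.
|ω_rod| = r ω |cosθ| / √(L² − r² sin²θ) = 0.1066·21.05·0.45399/0.27284 = 3.7335 rad/s.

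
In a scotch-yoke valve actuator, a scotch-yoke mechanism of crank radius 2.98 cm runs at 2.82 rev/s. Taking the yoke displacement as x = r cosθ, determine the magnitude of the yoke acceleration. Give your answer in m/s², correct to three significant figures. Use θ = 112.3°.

3.55

ω = 17.72 rad/s (from 2.82 rev/s).
x = r cosθ ⇒ ẍ = −rω² cosθ (ω constant).
|a| = rω²|cosθ| = 0.0298·(17.72)²·|cos 112.3°| = 3.5501 m/s².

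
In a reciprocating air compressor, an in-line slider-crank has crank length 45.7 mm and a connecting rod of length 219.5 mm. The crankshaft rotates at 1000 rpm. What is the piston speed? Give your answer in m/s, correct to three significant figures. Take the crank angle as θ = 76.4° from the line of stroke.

ω = 2π·1000/60 = 104.7 rad/s
For an in-line slider-crank, x = r cosθ + √(L² − r² sin²θ), so v = −rω sinθ·[1 + r cosθ/√(L² − r² sin²θ)].
With r = 0.0457 m, L = 0.2195 m, θ = 76.4°: √(L² − r² sin²θ) = 0.21496 m.
v = −0.0457·104.7·0.97196·[1 + 0.0457·0.23514/0.21496] = -4.884 m/s.
|v| = 4.884 m/s.

4.88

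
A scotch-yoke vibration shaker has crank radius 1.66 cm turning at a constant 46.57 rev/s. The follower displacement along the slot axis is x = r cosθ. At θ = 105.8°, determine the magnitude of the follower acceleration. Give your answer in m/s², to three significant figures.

387

ω = 292.6 rad/s (from 46.57 rev/s).
x = r cosθ ⇒ ẍ = −rω² cosθ (ω constant).
|a| = rω²|cosθ| = 0.0166·(292.6)²·|cos 105.8°| = 386.99 m/s².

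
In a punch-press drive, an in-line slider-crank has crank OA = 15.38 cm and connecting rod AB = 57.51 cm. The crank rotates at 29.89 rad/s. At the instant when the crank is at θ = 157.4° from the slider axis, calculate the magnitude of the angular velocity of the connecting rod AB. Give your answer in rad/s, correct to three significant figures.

7.42

ω = 29.89 rad/s
The rod makes angle φ with the slider axis where L sinφ = r sinθ; differentiating, L cosφ·φ̇ = r ω cosθ.
L cosφ = √(L² − r² sin²θ) = 0.57205 m.
|ω_rod| = r ω |cosθ| / √(L² − r² sin²θ) = 0.1538·29.89·0.92321/0.57205 = 7.419 rad/s.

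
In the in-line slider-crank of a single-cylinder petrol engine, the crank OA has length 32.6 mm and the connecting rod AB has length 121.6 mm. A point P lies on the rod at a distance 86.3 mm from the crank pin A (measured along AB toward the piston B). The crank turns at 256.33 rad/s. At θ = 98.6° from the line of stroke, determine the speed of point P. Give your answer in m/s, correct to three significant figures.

ω = 256.3 rad/s.  Crank-pin speed |V_A| = rω = 8.3564 m/s, perpendicular to OA.
Rod angle: sinφ = −(r/L) sinθ ⇒ φ = -15.372°; ω_rod = −rω cosθ/√(L²−r²sin²θ) = +10.657 rad/s.
V_P = V_A + ω_rod × AP, with AP = 0.0863 m along the rod.
Components: V_Px = −rω sinθ − a·ω_rod·sinφ = -8.0186 m/s;  V_Py = rω cosθ + a·ω_rod·cosφ = -0.36275 m/s.
|V_P| = √(V_Px² + V_Py²) = 8.0268 m/s.

8.03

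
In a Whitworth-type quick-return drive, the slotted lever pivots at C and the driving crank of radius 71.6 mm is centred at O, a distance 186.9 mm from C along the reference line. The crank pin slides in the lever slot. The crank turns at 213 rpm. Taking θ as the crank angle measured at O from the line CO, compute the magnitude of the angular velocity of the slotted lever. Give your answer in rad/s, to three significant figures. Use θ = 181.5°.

ω = 22.31 rad/s (from 213 rpm).
Crank pin A relative to C: A = (d + r cosθ, r sinθ); lever angle φ = atan2(r sinθ, d + r cosθ).
Differentiating tanφ: φ̇ = rω(d cosθ + r)/(d² + r² + 2dr cosθ).
d² + r² + 2dr cosθ = |CA|² = 0.0133033 m²;  d cosθ + r = -0.11524 m.
|ω_lever| = |0.0716·22.31·-0.11524| / 0.0133033 = 13.834 rad/s.

13.8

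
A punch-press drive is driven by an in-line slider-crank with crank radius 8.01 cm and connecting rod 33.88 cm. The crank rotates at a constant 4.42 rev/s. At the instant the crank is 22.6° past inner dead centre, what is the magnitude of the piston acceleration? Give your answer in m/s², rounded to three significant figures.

67.5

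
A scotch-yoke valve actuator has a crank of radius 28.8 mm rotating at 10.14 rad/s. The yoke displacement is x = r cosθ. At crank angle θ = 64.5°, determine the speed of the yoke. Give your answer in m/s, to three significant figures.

ω = 10.14 rad/s
x = r cosθ ⇒ ẋ = −rω sinθ.
|v| = rω|sinθ| = 0.0288·10.14·|sin 64.5°| = 0.26358 m/s.

0.264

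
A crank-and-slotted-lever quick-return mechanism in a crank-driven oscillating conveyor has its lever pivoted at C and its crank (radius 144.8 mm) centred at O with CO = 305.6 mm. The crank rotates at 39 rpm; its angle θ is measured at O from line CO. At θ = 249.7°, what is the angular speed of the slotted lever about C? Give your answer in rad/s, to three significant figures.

0.274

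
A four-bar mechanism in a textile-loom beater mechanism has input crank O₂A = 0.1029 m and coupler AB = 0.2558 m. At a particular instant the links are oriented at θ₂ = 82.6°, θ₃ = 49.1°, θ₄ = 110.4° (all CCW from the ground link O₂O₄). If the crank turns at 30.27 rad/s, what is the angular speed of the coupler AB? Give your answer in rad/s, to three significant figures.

ω₂ = 30.27 rad/s
Differentiating the loop-closure r₂e^{iθ₂}+r₃e^{iθ₃}=r₁+r₄e^{iθ₄} gives r₂ω₂e^{iθ₂}+r₃ω₃e^{iθ₃}=r₄ω₄e^{iθ₄}.
Eliminating the other unknown: ω₃ = r₂ω₂ sin(θ₄−θ₂) / [r₃ sin(θ₃−θ₄)].
Numerator sine = +0.46639; denominator sine = -0.87715.
Result = 0.1029·30.27·(+0.46639) / (0.2558·(-0.87715)) = -6.4744 rad/s; magnitude 6.4744 rad/s.

6.47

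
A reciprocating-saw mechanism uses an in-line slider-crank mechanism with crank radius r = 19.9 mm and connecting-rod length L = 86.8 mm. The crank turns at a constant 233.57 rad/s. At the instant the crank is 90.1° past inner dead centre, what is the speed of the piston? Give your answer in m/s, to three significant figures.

4.65

ω = 233.6 rad/s
For an in-line slider-crank, x = r cosθ + √(L² − r² sin²θ), so v = −rω sinθ·[1 + r cosθ/√(L² − r² sin²θ)].
With r = 0.0199 m, L = 0.0868 m, θ = 90.1°: √(L² − r² sin²θ) = 0.084488 m.
v = −0.0199·233.6·1.00000·[1 + 0.0199·-0.00175/0.084488] = -4.6461 m/s.
|v| = 4.6461 m/s.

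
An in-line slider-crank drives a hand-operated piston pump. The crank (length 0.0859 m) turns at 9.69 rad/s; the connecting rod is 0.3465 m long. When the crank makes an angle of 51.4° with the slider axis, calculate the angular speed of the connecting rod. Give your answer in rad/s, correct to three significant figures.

ω = 9.69 rad/s
The rod makes angle φ with the slider axis where L sinφ = r sinθ; differentiating, L cosφ·φ̇ = r ω cosθ.
L cosφ = √(L² − r² sin²θ) = 0.33993 m.
|ω_rod| = r ω |cosθ| / √(L² − r² sin²θ) = 0.0859·9.69·0.62388/0.33993 = 1.5276 rad/s.

1.53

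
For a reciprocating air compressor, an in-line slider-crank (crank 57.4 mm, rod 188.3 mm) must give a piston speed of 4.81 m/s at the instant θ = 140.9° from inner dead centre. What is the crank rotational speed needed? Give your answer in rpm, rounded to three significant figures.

For an in-line slider-crank, |v_piston| = rω|sinθ|·[1 + r cosθ/√(L² − r² sin²θ)].
With r = 0.0574 m, L = 0.1883 m, θ = 140.9°: the bracketed kinematic factor |dx/dθ| = 0.027474 m.
ω = v/|dx/dθ| = 4.81/0.027474 = 175.07 rad/s.
N = 60ω/(2π) = 1671.8 rpm.

1670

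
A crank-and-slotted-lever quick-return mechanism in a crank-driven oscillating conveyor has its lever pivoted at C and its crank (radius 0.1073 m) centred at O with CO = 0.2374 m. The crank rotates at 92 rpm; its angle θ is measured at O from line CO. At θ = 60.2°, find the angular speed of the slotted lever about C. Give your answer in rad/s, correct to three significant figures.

2.50

ω = 9.634 rad/s (from 92 rpm).
Crank pin A relative to C: A = (d + r cosθ, r sinθ); lever angle φ = atan2(r sinθ, d + r cosθ).
Differentiating tanφ: φ̇ = rω(d cosθ + r)/(d² + r² + 2dr cosθ).
d² + r² + 2dr cosθ = |CA|² = 0.0931909 m²;  d cosθ + r = +0.22528 m.
|ω_lever| = |0.1073·9.634·+0.22528| / 0.0931909 = 2.499 rad/s.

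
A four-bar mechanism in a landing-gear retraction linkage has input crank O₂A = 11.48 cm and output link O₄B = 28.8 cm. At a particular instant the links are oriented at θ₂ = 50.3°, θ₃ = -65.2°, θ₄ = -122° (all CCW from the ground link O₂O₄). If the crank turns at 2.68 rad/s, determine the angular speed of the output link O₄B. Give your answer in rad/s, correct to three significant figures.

ω₂ = 2.68 rad/s
Differentiating the loop-closure r₂e^{iθ₂}+r₃e^{iθ₃}=r₁+r₄e^{iθ₄} gives r₂ω₂e^{iθ₂}+r₃ω₃e^{iθ₃}=r₄ω₄e^{iθ₄}.
Eliminating the other unknown: ω₄ = r₂ω₂ sin(θ₂−θ₃) / [r₄ sin(θ₄−θ₃)].
Numerator sine = +0.90259; denominator sine = -0.83676.
Result = 0.1148·2.68·(+0.90259) / (0.288·(-0.83676)) = -1.1523 rad/s; magnitude 1.1523 rad/s.

1.15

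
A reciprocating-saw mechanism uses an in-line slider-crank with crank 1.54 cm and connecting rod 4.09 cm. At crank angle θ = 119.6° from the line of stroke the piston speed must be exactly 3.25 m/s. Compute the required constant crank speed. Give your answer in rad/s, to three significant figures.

For an in-line slider-crank, |v_piston| = rω|sinθ|·[1 + r cosθ/√(L² − r² sin²θ)].
With r = 0.0154 m, L = 0.0409 m, θ = 119.6°: the bracketed kinematic factor |dx/dθ| = 0.010755 m.
ω = v/|dx/dθ| = 3.25/0.010755 = 302.2 rad/s.

302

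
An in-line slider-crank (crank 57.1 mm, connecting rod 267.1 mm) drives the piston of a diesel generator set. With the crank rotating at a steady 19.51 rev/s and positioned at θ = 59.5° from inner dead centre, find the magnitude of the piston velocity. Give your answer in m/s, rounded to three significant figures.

ω = 2π·19.5 = 122.6 rad/s
For an in-line slider-crank, x = r cosθ + √(L² − r² sin²θ), so v = −rω sinθ·[1 + r cosθ/√(L² − r² sin²θ)].
With r = 0.0571 m, L = 0.2671 m, θ = 59.5°: √(L² − r² sin²θ) = 0.26253 m.
v = −0.0571·122.6·0.86163·[1 + 0.0571·0.50754/0.26253] = -6.6968 m/s.
|v| = 6.6968 m/s.

6.70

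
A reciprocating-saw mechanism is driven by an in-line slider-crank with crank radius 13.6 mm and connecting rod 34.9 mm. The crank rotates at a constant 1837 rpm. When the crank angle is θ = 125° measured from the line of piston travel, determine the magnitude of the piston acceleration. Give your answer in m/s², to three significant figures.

352

ω = 2π·1837/60 = 192.4 rad/s
x(θ) = r cosθ + √(L² − r² sin²θ); with ω constant, a = ω²·d²x/dθ².
d²x/dθ² = −r cosθ − r²(cos2θ)/√u − r⁴ sin²2θ/(4u^{3/2}),  u = L² − r² sin²θ = 0.0010939 m².
Substituting r = 0.0136 m, L = 0.0349 m, θ = 125°: d²x/dθ² = +0.0095046 m.
a = ω²·d²x/dθ² = (192.4)²·(+0.0095046) = +351.73 m/s²;  |a| = 351.73 m/s².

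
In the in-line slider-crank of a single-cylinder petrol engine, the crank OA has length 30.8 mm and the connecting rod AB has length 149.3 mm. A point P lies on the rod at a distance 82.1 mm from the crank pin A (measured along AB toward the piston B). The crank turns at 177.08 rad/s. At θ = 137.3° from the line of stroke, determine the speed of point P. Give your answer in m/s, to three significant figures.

ω = 177.1 rad/s.  Crank-pin speed |V_A| = rω = 5.4541 m/s, perpendicular to OA.
Rod angle: sinφ = −(r/L) sinθ ⇒ φ = -8.042°; ω_rod = −rω cosθ/√(L²−r²sin²θ) = +27.114 rad/s.
V_P = V_A + ω_rod × AP, with AP = 0.0821 m along the rod.
Components: V_Px = −rω sinθ − a·ω_rod·sinφ = -3.3873 m/s;  V_Py = rω cosθ + a·ω_rod·cosφ = -1.8041 m/s.
|V_P| = √(V_Px² + V_Py²) = 3.8378 m/s.

3.84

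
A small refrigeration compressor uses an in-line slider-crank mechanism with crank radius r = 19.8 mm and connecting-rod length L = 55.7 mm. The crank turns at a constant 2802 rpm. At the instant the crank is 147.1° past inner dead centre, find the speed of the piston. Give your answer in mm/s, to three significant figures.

ω = 2π·2802/60 = 293.4 rad/s
For an in-line slider-crank, x = r cosθ + √(L² − r² sin²θ), so v = −rω sinθ·[1 + r cosθ/√(L² − r² sin²θ)].
With r = 0.0198 m, L = 0.0557 m, θ = 147.1°: √(L² − r² sin²θ) = 0.054652 m.
v = −0.0198·293.4·0.54317·[1 + 0.0198·-0.83962/0.054652] = -2.1958 m/s.
|v| = 2.1958 m/s = 2195.8 mm/s.

2200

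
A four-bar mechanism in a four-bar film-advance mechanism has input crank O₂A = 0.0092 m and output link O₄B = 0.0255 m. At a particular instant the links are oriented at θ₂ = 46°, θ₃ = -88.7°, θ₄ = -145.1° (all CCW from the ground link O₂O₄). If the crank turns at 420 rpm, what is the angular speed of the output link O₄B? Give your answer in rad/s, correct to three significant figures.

13.5

ω₂ = 43.98 rad/s (from 420 rpm).
Differentiating the loop-closure r₂e^{iθ₂}+r₃e^{iθ₃}=r₁+r₄e^{iθ₄} gives r₂ω₂e^{iθ₂}+r₃ω₃e^{iθ₃}=r₄ω₄e^{iθ₄}.
Eliminating the other unknown: ω₄ = r₂ω₂ sin(θ₂−θ₃) / [r₄ sin(θ₄−θ₃)].
Numerator sine = +0.71080; denominator sine = -0.83292.
Result = 0.0092·43.98·(+0.71080) / (0.0255·(-0.83292)) = -13.542 rad/s; magnitude 13.542 rad/s.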